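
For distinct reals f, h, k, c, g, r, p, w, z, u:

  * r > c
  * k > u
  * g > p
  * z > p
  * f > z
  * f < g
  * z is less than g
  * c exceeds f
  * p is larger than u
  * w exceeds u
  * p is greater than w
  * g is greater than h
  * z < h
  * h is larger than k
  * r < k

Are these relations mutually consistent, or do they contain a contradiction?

consistent

The single ordering u < w < p < z < f < c < r < k < h < g satisfies every listed relation, so no contradiction arises.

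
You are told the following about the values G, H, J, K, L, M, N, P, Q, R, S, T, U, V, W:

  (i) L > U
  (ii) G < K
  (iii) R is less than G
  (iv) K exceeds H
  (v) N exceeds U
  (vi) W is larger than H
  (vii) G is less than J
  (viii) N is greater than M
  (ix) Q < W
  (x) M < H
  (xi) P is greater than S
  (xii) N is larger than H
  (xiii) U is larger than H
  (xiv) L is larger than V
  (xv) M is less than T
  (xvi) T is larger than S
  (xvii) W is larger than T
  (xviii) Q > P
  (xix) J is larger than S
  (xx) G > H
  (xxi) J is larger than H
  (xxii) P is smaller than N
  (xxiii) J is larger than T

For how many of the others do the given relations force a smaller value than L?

4

Directly below L: V, U.
One step further: H (3 so far).
One step further: M (4 so far).
No other element is forced below L by the given relations, so the count is 4.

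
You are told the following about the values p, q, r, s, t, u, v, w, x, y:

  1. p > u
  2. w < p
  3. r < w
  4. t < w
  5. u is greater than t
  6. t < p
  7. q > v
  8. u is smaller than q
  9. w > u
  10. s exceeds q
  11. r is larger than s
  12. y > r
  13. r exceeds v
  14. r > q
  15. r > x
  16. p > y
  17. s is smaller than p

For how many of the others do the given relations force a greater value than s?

From s the given relations immediately reach r, p.
From those, w, y — 4 in total.
Nothing else is reachable above s; 4 in all.

4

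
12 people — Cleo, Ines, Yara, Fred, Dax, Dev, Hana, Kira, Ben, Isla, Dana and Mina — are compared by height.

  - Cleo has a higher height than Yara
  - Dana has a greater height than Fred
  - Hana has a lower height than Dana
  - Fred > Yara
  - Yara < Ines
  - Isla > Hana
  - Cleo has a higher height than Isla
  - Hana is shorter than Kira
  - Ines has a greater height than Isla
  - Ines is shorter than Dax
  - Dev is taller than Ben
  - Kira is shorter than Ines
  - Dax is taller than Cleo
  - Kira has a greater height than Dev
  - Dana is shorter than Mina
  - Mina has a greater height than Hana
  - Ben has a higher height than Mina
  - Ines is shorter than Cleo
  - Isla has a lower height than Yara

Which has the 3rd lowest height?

Piecing the relations together gives one ordering: Hana < Isla < Yara < Fred < Dana < Mina < Ben < Dev < Kira < Ines < Cleo < Dax.
Counting 3 from the smallest end gives Yara.

Yara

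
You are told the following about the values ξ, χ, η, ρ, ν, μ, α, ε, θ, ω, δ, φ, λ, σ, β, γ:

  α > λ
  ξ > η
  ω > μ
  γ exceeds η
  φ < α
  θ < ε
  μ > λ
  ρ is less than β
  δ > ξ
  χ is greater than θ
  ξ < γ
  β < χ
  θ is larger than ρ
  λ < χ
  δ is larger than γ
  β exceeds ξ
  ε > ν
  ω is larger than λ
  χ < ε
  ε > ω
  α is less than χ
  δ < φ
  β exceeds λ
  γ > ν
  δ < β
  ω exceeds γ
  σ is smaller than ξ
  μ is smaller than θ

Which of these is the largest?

ε

ν is not greatest since ν < γ; σ is not greatest since σ < ξ; ρ is not greatest since ρ < θ; η is not greatest since η < ξ; ξ is not greatest since ξ < δ; γ is not greatest since γ < δ; δ is not greatest since δ < β; λ is not greatest since λ < β; μ is not greatest since μ < ω; φ is not greatest since φ < α; θ is not greatest since θ < ε; α is not greatest since α < χ; ω is not greatest since ω < ε; β is not greatest since β < χ; χ is not greatest since χ < ε.
Only ε has nothing above it, so ε is the largest.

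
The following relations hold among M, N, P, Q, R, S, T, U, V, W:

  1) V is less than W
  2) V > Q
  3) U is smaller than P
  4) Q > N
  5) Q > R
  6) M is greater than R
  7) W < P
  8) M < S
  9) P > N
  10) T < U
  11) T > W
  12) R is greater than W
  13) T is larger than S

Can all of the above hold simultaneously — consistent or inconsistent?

Chaining the given relations yields Q < V < W < R, so Q < R. But one relation states R < Q. These cannot both hold.

inconsistent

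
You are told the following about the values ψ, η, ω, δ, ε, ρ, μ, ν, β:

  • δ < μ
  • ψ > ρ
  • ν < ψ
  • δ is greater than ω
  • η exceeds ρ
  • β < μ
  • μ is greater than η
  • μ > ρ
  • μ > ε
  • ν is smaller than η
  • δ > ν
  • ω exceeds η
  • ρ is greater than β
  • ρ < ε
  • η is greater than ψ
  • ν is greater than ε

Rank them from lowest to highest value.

β < ρ < ε < ν < ψ < η < ω < δ < μ

Each adjacent pair is fixed by a given relation: β < ρ; ρ < ε; ε < ν; ν < ψ; ψ < η; η < ω; ω < δ; δ < μ. Chaining them end to end gives the full order.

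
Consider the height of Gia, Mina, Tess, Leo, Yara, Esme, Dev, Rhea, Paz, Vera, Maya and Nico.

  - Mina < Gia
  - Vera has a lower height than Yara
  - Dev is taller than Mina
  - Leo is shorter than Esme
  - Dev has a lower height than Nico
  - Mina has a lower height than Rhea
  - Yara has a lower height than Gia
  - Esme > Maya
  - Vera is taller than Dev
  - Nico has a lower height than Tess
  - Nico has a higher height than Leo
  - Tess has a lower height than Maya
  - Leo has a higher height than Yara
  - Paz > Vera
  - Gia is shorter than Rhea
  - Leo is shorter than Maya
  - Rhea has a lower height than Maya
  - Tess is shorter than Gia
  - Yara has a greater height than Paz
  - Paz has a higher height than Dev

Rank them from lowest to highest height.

Mina < Dev < Vera < Paz < Yara < Leo < Nico < Tess < Gia < Rhea < Maya < Esme

Nothing is placed below Mina, so it is least; from there Mina < Dev; Dev < Vera; Vera < Paz; Paz < Yara; Yara < Leo; Leo < Nico; Nico < Tess; Tess < Gia; Gia < Rhea; Rhea < Maya; Maya < Esme, each given directly.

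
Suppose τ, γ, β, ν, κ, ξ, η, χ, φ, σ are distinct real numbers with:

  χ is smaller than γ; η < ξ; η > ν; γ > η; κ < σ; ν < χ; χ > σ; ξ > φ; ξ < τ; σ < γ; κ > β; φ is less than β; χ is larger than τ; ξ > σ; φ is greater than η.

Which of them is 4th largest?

Piecing the relations together gives one ordering: ν < η < φ < β < κ < σ < ξ < τ < χ < γ.
The 4th largest is ξ.

ξ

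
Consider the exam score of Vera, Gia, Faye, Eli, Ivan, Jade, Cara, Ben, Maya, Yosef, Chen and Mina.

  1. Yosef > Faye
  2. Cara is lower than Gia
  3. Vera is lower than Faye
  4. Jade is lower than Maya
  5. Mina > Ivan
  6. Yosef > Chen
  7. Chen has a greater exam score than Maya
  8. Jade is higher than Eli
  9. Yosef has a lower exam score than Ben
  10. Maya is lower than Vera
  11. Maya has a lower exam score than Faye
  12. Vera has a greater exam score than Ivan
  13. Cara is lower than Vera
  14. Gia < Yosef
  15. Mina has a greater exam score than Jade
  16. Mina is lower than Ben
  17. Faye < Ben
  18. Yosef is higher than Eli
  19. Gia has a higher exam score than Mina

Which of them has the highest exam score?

Ben

Chaining downward from Ben: directly below it, Mina, Faye, Yosef; then Eli, Jade, Maya, Ivan, Vera, Gia, Chen; then Cara.
That covers every other element, and nothing is given above Ben, so Ben is the highest exam score.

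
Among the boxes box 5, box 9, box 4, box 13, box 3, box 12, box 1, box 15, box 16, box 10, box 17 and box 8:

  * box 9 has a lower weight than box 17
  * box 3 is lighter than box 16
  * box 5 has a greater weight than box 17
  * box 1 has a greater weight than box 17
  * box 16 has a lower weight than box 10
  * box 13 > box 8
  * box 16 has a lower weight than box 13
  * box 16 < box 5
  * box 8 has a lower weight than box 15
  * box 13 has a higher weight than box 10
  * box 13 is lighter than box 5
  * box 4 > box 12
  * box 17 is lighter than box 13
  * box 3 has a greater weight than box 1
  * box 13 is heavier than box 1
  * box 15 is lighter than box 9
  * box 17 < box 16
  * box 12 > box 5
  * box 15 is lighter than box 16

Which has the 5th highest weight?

box 10

Chaining the given pairs: box 8 < box 15 < box 9 < box 17 < box 1 < box 3 < box 16 < box 10 < box 13 < box 5 < box 12 < box 4.
The 5th largest is box 10.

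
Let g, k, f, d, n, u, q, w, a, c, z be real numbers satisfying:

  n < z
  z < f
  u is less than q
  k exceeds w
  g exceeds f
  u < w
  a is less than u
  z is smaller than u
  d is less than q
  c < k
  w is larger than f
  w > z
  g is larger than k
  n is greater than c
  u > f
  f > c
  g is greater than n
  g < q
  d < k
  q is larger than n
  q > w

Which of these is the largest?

c is not greatest since c < f; n is not greatest since n < g; a is not greatest since a < u; d is not greatest since d < q; z is not greatest since z < u; f is not greatest since f < w; u is not greatest since u < w; w is not greatest since w < q; k is not greatest since k < g; g is not greatest since g < q.
Only q has nothing above it, so q is the largest.

q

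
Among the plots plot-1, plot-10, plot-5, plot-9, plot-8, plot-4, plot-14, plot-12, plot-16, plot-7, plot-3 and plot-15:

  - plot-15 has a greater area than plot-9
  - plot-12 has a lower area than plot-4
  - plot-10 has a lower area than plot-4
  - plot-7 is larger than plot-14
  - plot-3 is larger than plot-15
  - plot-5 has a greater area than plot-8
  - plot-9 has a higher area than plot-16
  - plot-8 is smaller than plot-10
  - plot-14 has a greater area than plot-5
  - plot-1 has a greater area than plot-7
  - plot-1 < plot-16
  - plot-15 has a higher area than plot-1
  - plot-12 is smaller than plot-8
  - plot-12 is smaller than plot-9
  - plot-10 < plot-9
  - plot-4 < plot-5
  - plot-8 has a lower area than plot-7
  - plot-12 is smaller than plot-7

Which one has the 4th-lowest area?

The consecutive relations fix a unique order: plot-12 < plot-8 < plot-10 < plot-4 < plot-5 < plot-14 < plot-7 < plot-1 < plot-16 < plot-9 < plot-15 < plot-3.
The 4th smallest is plot-4.

plot-4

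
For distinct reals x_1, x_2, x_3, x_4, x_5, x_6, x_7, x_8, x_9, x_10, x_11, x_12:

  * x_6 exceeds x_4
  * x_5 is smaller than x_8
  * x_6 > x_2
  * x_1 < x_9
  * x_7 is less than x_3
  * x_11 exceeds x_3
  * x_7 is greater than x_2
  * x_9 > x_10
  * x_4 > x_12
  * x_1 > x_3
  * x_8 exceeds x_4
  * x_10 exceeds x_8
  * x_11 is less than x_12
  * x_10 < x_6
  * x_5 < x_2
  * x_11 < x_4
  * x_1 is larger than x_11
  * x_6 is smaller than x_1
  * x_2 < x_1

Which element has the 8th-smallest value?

Chaining the given pairs: x_5 < x_2 < x_7 < x_3 < x_11 < x_12 < x_4 < x_8 < x_10 < x_6 < x_1 < x_9.
The 8th smallest is x_8.

x_8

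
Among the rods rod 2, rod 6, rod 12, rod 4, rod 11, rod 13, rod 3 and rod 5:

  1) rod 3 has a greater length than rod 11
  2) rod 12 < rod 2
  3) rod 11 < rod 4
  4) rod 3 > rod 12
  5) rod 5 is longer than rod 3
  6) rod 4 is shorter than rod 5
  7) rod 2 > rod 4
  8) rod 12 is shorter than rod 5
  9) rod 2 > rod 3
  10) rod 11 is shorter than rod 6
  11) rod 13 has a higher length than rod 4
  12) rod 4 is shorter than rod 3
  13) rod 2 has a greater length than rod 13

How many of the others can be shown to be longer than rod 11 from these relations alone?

6

Directly above rod 11: rod 4, rod 3, rod 6.
One step further: rod 5, rod 13, rod 2 (6 so far).
No other element is forced above rod 11 by the given relations, so the count is 6.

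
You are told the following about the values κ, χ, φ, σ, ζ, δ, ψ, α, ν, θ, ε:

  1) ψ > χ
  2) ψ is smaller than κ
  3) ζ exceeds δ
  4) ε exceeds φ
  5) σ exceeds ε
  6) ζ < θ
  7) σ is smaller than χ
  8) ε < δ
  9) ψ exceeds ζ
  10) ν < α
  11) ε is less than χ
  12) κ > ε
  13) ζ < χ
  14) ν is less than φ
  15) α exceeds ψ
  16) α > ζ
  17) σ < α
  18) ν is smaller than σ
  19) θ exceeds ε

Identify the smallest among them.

Chaining upward from ν: directly above it, φ, σ, α; then ε, χ; then δ, ψ, κ, θ; then ζ.
That covers every other element, and nothing is given below ν, so ν is the smallest.

ν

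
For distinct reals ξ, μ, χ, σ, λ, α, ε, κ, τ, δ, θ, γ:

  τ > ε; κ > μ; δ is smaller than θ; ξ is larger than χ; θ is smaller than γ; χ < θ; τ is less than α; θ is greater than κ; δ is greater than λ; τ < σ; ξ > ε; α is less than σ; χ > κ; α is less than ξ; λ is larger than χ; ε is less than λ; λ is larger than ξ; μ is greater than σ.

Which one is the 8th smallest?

ξ

Piecing the relations together gives one ordering: ε < τ < α < σ < μ < κ < χ < ξ < λ < δ < θ < γ.
Counting 8 from the smallest end gives ξ.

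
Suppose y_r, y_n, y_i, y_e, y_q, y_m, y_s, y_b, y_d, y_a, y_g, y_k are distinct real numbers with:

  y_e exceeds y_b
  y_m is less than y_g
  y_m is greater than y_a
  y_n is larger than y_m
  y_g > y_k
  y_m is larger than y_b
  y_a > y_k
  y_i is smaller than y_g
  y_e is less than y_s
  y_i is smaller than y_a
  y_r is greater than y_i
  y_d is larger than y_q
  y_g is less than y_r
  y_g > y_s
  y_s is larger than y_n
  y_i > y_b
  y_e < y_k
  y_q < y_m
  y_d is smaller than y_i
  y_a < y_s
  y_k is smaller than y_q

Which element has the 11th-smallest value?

The consecutive relations fix a unique order: y_b < y_e < y_k < y_q < y_d < y_i < y_a < y_m < y_n < y_s < y_g < y_r.
Counting 11 from the smallest end gives y_g.

y_g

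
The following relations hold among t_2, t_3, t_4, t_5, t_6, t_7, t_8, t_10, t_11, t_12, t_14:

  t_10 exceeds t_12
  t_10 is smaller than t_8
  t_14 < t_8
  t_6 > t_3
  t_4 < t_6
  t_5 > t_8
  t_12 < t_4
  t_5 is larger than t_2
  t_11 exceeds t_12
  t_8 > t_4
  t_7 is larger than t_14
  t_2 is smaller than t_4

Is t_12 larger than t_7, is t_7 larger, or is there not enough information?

undetermined

Following every chain through t_12: above t_12 we get t_4, t_10, t_8, t_5, t_6, t_11.
t_7 is not reached, and no chain runs the other way from t_7 to t_12.
So the given relations leave the order of t_12 and t_7 undetermined.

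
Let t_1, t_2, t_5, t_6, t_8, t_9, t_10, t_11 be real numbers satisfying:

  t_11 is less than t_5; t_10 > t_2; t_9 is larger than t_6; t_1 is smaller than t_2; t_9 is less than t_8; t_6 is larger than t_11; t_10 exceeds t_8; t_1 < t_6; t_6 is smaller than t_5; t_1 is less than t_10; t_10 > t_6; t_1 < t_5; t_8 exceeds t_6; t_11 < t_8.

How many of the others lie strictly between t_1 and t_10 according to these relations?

4

The relations place t_1 below t_10. An element lies strictly between them when it is forced above t_1 and also forced below t_10.
Above t_1: {t_6, t_5, t_9, t_8, t_2}. Below t_10: {t_11, t_6, t_9, t_8, t_2}.
Intersection: {t_6, t_9, t_8, t_2} — 4.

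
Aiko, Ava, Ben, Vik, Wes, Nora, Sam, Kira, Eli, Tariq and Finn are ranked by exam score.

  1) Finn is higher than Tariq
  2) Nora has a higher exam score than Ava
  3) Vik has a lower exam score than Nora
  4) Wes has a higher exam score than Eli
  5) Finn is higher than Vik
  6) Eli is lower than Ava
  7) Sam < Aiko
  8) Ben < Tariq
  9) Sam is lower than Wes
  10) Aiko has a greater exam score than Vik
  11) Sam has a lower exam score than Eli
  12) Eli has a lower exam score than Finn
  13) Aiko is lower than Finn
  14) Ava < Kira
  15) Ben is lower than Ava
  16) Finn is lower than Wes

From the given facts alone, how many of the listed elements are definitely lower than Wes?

7

The elements the relations force below Wes are Ben, Tariq, Sam, Vik, Eli, Aiko, Finn — no chain reaches any other.
That is 7.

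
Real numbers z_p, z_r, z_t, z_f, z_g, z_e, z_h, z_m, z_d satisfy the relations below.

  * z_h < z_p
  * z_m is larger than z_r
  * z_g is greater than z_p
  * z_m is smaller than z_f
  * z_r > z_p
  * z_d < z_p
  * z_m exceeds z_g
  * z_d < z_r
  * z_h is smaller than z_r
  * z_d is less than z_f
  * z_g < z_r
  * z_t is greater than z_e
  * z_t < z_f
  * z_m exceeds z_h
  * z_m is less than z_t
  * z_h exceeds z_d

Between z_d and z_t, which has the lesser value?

z_d

z_d < z_p and z_p < z_g give z_d < z_g.
With z_g < z_r: z_d < z_p < z_g < z_r.
Then z_r < z_m extends the chain to z_m.
With z_m < z_t: z_d < z_p < z_g < z_r < z_m < z_t.
So z_d < z_t; z_d is the smaller of the two.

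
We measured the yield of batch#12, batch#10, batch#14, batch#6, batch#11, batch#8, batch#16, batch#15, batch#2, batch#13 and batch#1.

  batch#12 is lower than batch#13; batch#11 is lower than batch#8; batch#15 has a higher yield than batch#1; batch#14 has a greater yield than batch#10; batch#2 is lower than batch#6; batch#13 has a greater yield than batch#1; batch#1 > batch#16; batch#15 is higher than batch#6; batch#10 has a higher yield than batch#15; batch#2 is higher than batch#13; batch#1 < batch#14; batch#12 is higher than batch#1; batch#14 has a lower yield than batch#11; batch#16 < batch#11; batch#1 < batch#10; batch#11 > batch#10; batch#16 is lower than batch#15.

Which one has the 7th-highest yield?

Chaining the given pairs: batch#16 < batch#1 < batch#12 < batch#13 < batch#2 < batch#6 < batch#15 < batch#10 < batch#14 < batch#11 < batch#8.
The 7th largest is batch#2.

batch#2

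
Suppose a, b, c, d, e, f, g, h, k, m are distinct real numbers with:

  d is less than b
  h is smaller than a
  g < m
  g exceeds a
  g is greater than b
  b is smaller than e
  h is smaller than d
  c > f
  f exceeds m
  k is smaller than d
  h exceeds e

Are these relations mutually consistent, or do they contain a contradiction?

inconsistent

Chaining the given relations yields d < b < e < h, so d < h. But one relation states h < d. These cannot both hold.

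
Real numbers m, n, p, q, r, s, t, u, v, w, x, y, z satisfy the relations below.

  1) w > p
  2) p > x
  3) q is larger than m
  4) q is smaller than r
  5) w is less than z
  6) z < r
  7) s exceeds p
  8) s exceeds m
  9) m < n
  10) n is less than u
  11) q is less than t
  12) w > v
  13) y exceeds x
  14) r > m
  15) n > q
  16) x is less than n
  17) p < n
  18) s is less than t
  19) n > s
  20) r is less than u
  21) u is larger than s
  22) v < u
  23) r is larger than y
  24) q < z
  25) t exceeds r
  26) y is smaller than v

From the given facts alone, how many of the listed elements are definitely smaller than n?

5

The elements the relations force below n are x, m, p, s, q — no chain reaches any other.
That is 5.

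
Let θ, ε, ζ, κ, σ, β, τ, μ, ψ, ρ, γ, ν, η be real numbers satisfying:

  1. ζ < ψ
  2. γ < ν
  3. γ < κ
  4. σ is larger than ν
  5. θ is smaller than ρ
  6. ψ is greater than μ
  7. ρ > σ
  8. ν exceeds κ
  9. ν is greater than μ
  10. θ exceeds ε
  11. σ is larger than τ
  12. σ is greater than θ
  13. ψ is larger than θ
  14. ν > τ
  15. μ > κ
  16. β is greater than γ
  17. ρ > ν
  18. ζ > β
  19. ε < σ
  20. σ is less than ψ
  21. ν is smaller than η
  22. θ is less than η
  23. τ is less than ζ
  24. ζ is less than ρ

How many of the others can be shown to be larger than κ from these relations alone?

6

From κ the given relations immediately reach μ, ν.
From those, σ, η, ρ, ψ — 6 in total.
No other element is forced above κ by the given relations, so the count is 6.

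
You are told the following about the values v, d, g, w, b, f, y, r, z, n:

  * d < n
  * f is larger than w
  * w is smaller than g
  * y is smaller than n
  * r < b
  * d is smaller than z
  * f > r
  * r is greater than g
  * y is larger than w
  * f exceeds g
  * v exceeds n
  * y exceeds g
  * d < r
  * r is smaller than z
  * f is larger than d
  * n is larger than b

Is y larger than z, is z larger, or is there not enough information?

undetermined

Following every chain through y: above y we get n, v; below y we get w, g.
z is not reached, and no chain runs the other way from z to y.
So the given relations leave the order of y and z undetermined.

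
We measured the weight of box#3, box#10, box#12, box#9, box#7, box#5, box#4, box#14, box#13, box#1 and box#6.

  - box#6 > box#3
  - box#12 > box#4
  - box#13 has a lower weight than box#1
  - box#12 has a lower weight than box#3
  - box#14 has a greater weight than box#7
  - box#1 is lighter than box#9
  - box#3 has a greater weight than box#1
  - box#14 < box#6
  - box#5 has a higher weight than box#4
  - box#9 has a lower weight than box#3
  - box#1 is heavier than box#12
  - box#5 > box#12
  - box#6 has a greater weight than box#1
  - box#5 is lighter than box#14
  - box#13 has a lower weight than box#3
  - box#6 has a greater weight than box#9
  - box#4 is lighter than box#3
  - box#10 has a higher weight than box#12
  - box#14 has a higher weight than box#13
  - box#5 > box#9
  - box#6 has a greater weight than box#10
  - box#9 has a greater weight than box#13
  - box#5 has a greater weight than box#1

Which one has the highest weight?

box#6

box#4 is not greatest since box#4 < box#5; box#12 is not greatest since box#12 < box#1; box#13 is not greatest since box#13 < box#9; box#1 is not greatest since box#1 < box#9; box#9 is not greatest since box#9 < box#5; box#5 is not greatest since box#5 < box#14; box#7 is not greatest since box#7 < box#14; box#3 is not greatest since box#3 < box#6; box#10 is not greatest since box#10 < box#6; box#14 is not greatest since box#14 < box#6.
Only box#6 has nothing above it, so box#6 is the highest weight.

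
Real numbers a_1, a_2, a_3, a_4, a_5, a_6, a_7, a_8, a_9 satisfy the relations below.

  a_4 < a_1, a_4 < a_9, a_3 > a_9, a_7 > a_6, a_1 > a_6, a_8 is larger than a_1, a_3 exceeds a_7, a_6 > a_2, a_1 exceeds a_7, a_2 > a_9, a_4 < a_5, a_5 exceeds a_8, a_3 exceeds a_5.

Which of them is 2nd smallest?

a_9

Piecing the relations together gives one ordering: a_4 < a_9 < a_2 < a_6 < a_7 < a_1 < a_8 < a_5 < a_3.
Counting 2 from the smallest end gives a_9.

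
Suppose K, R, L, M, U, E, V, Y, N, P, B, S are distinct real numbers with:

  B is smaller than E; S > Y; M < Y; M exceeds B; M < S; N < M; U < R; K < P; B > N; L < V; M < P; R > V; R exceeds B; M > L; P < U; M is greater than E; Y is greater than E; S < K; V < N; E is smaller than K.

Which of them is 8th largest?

E

Chaining the given pairs: L < V < N < B < E < M < Y < S < K < P < U < R.
Counting 8 from the largest end gives E.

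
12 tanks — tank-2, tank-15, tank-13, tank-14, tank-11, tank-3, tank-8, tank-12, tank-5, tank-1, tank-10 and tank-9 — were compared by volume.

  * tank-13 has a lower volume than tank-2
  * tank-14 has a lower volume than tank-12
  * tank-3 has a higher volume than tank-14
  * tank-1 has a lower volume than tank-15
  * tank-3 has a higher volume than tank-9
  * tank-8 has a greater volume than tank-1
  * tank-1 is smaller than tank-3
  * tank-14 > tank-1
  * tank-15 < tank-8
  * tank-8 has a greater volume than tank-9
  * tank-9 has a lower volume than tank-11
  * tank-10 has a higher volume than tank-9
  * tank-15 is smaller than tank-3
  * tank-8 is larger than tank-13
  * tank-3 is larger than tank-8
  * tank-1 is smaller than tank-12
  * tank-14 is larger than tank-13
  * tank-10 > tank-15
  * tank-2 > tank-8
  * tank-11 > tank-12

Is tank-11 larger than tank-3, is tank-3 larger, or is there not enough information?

undetermined

Following every chain through tank-3: below tank-3 we get tank-9, tank-1, tank-13, tank-15, tank-14, tank-8.
tank-11 is not reached, and no chain runs the other way from tank-11 to tank-3.
So the given relations leave the order of tank-3 and tank-11 undetermined.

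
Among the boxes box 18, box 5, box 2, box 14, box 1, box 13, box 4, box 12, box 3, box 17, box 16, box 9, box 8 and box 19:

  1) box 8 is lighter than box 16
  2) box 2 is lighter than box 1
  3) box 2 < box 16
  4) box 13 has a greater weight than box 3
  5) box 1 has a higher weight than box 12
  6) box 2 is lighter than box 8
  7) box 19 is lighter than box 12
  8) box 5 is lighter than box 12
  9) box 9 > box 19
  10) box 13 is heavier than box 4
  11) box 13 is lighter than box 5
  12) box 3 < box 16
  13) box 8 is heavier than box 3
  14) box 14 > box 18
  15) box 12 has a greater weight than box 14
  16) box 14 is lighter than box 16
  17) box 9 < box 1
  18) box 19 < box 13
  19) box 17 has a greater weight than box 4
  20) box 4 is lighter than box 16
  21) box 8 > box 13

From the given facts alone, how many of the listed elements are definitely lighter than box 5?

4

Directly below box 5: box 13.
One step further: box 19, box 4, box 3 (4 so far).
No other element is forced below box 5 by the given relations, so the count is 4.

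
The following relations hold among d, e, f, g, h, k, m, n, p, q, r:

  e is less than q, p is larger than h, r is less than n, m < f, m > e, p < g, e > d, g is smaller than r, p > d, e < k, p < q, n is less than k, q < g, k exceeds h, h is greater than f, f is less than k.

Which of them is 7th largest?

h

The consecutive relations fix a unique order: d < e < m < f < h < p < q < g < r < n < k.
The 7th largest is h.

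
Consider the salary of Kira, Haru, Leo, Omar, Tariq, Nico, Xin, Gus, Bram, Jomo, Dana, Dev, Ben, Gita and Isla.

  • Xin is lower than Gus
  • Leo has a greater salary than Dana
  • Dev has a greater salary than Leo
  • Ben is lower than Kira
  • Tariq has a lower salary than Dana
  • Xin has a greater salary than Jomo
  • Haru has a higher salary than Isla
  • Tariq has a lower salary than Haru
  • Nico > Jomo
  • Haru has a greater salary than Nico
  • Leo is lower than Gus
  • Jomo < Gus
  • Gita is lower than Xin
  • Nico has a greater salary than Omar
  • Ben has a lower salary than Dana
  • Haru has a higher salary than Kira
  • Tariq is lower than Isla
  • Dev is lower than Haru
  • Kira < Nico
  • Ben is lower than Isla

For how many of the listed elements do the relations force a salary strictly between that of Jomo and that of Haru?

Chaining upward from Jomo reaches: Xin, Gus, Nico.
Chaining downward from Haru reaches: Tariq, Ben, Dana, Leo, Isla, Omar, Dev, Kira, Nico.
Strictly between Jomo and Haru are those in both lists: Nico — 1 element.

1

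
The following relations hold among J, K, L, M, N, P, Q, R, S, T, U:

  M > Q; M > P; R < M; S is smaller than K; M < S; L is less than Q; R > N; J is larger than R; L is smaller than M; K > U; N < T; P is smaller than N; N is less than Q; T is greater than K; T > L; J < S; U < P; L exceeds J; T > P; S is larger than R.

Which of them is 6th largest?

L

The consecutive relations fix a unique order: U < P < N < R < J < L < Q < M < S < K < T.
The 6th largest is L.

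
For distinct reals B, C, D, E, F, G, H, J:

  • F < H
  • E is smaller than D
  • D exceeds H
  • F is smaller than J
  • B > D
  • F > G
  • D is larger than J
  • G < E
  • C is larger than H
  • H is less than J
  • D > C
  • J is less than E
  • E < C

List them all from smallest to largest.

G < F < H < J < E < C < D < B

The consecutive links are each given: G < F; F < H; H < J; J < E; E < C; C < D; D < B.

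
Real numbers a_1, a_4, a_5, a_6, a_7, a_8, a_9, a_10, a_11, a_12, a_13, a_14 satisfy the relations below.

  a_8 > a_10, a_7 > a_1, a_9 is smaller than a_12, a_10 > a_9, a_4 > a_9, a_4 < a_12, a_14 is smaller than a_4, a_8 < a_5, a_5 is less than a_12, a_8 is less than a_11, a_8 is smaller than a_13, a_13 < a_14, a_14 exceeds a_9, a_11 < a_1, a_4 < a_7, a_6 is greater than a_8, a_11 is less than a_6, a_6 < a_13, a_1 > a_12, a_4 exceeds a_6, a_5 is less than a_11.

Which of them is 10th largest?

Chaining the given pairs: a_9 < a_10 < a_8 < a_5 < a_11 < a_6 < a_13 < a_14 < a_4 < a_12 < a_1 < a_7.
Counting 10 from the largest end gives a_8.

a_8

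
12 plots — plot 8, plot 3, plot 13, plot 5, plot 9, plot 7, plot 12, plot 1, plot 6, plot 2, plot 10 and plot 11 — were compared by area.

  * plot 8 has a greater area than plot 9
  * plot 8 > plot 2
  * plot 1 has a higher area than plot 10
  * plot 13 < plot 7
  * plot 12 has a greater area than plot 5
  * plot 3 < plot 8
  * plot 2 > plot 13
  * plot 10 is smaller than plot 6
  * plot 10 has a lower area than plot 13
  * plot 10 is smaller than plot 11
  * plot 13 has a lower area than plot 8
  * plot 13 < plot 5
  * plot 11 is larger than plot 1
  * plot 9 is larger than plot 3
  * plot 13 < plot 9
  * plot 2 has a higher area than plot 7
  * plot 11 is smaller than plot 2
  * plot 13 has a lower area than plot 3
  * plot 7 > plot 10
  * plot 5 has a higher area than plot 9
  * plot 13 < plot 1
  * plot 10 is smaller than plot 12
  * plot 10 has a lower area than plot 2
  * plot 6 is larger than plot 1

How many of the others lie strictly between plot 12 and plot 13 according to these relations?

3

Chaining upward from plot 13 reaches: plot 1, plot 7, plot 6, plot 11, plot 3, plot 2, plot 9, plot 5, plot 8.
Chaining downward from plot 12 reaches: plot 10, plot 3, plot 9, plot 5.
Strictly between plot 13 and plot 12 are those in both lists: plot 3, plot 9, plot 5 — 3 elements.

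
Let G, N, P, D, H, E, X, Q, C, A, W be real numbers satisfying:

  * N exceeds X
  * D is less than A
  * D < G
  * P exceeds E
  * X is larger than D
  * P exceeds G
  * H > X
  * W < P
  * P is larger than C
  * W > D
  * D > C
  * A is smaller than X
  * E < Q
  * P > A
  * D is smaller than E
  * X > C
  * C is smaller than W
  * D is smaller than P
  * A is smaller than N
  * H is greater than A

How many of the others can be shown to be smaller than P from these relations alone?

6

The elements the relations force below P are C, D, A, G, E, W — no chain reaches any other.
That is 6.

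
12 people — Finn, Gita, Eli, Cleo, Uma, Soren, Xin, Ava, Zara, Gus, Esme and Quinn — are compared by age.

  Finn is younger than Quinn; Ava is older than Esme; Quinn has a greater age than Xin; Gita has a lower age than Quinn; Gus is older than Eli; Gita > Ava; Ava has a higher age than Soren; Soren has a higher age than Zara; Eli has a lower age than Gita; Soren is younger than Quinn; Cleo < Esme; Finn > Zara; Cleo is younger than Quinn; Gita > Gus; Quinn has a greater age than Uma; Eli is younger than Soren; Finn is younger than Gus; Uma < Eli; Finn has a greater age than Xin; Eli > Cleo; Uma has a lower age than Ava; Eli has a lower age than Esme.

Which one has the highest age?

Quinn

Zara is not greatest since Zara < Soren; Cleo is not greatest since Cleo < Eli; Uma is not greatest since Uma < Quinn; Eli is not greatest since Eli < Esme; Esme is not greatest since Esme < Ava; Soren is not greatest since Soren < Ava; Xin is not greatest since Xin < Quinn; Ava is not greatest since Ava < Gita; Finn is not greatest since Finn < Gus; Gus is not greatest since Gus < Gita; Gita is not greatest since Gita < Quinn.
Only Quinn has nothing above it, so Quinn is the highest age.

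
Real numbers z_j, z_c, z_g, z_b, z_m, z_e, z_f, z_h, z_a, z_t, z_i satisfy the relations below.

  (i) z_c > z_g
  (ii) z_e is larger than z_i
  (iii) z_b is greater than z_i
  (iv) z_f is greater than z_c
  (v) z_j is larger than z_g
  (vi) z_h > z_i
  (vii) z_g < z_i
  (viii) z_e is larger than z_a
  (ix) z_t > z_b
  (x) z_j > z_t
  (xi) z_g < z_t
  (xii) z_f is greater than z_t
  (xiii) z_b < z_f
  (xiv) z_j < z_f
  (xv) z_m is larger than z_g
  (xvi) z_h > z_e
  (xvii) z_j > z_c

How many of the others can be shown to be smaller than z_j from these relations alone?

5

The elements the relations force below z_j are z_g, z_i, z_b, z_c, z_t — no chain reaches any other.
That is 5.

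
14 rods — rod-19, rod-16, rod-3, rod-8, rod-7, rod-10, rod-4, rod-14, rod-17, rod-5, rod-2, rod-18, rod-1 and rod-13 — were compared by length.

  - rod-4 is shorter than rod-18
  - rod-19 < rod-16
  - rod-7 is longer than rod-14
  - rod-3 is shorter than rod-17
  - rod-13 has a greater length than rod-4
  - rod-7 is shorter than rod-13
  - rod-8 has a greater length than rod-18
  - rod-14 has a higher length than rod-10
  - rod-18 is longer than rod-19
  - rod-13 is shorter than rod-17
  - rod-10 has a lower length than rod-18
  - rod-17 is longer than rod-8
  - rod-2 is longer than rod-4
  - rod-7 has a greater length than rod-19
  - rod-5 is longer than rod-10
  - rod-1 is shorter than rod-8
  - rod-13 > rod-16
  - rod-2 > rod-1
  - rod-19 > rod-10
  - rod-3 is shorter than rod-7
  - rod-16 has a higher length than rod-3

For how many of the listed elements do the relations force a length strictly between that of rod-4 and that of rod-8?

1

Chaining upward from rod-4 reaches: rod-18, rod-2, rod-13, rod-17.
Chaining downward from rod-8 reaches: rod-10, rod-1, rod-19, rod-18.
Strictly between rod-4 and rod-8 are those in both lists: rod-18 — 1 element.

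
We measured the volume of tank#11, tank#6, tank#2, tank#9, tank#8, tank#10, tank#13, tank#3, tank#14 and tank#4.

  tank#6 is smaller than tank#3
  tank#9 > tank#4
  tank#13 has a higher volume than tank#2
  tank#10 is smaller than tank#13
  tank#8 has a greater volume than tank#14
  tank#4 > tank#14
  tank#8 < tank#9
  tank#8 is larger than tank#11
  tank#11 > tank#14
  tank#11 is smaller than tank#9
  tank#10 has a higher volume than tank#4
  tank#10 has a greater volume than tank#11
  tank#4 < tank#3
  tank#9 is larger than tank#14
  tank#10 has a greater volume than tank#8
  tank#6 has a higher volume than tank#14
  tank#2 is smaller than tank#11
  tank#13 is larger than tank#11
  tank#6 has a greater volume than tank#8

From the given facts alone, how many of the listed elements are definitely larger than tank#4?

4

From tank#4 the given relations immediately reach tank#10, tank#9, tank#3.
From those, tank#13 — 4 in total.
Nothing else is reachable above tank#4; 4 in all.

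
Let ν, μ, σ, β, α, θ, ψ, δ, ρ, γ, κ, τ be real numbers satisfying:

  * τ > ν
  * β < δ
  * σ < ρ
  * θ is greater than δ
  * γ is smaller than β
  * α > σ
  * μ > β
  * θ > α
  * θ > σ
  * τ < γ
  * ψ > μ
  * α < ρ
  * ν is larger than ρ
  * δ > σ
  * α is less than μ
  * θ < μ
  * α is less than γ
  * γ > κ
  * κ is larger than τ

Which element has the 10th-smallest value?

Piecing the relations together gives one ordering: σ < α < ρ < ν < τ < κ < γ < β < δ < θ < μ < ψ.
The 10th smallest is θ.

θ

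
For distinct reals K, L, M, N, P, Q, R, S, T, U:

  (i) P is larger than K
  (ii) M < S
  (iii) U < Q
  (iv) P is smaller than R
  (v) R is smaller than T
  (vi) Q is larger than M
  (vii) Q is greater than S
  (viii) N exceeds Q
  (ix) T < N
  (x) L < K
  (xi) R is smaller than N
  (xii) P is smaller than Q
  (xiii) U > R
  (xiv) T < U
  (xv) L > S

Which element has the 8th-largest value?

L

Piecing the relations together gives one ordering: M < S < L < K < P < R < T < U < Q < N.
The 8th largest is L.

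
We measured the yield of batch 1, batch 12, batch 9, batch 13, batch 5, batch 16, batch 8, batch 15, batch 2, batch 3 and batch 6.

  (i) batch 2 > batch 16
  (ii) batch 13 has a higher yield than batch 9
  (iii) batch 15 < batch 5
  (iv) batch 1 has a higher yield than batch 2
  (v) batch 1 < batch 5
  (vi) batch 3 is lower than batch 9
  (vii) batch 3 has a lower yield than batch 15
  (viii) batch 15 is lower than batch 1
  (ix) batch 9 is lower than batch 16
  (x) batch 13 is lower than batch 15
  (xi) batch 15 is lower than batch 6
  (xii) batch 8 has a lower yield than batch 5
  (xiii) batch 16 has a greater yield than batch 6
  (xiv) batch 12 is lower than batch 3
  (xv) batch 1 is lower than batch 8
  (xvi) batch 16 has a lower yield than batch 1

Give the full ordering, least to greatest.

batch 12 < batch 3 < batch 9 < batch 13 < batch 15 < batch 6 < batch 16 < batch 2 < batch 1 < batch 8 < batch 5

The consecutive links are each given: batch 12 < batch 3; batch 3 < batch 9; batch 9 < batch 13; batch 13 < batch 15; batch 15 < batch 6; batch 6 < batch 16; batch 16 < batch 2; batch 2 < batch 1; batch 1 < batch 8; batch 8 < batch 5.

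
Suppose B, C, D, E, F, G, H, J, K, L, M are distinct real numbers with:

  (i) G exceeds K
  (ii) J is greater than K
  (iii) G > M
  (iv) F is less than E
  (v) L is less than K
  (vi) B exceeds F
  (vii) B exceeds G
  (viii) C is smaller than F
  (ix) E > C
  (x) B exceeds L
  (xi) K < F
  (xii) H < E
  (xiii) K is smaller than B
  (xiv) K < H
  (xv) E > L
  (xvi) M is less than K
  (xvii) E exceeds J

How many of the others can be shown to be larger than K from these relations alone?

From K the given relations immediately reach F, G, J, B, H.
From those, E — 6 in total.
No other element is forced above K by the given relations, so the count is 6.

6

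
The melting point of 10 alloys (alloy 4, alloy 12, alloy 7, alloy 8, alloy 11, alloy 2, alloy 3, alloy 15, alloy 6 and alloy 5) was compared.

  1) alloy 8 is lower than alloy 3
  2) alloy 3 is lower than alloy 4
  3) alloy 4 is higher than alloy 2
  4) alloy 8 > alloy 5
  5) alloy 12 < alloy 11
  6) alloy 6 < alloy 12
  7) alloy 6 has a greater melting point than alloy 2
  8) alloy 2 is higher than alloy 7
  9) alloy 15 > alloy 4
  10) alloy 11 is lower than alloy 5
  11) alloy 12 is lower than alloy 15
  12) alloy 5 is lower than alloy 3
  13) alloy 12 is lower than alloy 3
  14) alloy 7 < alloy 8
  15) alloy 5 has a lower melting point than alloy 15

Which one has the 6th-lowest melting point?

alloy 5

Piecing the relations together gives one ordering: alloy 7 < alloy 2 < alloy 6 < alloy 12 < alloy 11 < alloy 5 < alloy 8 < alloy 3 < alloy 4 < alloy 15.
The 6th smallest is alloy 5.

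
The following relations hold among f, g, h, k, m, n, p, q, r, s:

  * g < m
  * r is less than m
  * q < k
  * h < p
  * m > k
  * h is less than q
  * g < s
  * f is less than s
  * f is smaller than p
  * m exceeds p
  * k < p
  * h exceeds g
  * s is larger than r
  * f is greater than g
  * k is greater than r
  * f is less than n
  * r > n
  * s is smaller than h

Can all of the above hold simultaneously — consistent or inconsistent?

Every relation is compatible with g < f < n < r < s < h < q < k < p < m; the set is consistent.

consistent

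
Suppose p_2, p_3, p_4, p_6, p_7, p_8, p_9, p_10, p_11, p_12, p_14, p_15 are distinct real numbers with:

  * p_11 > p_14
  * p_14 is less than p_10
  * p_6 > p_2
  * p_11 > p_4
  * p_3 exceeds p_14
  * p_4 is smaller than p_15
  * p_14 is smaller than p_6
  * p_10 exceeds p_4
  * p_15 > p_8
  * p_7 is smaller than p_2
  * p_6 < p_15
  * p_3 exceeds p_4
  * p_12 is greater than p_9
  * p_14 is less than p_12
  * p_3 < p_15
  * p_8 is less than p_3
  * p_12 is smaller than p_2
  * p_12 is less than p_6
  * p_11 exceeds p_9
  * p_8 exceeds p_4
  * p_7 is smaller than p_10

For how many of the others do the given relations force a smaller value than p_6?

5

Directly below p_6: p_14, p_12, p_2.
One step further: p_7, p_9 (5 so far).
No other element is forced below p_6 by the given relations, so the count is 5.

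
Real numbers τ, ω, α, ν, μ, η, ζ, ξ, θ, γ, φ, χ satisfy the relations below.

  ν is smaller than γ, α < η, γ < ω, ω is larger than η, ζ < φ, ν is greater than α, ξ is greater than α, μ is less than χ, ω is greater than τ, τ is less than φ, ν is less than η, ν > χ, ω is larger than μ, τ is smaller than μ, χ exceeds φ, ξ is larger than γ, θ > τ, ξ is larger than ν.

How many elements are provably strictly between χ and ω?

3

The relations place χ below ω. An element lies strictly between them when it is forced above χ and also forced below ω.
Above χ: {ν, γ, η, ξ}. Below ω: {τ, μ, ζ, φ, α, ν, γ, η}.
Intersection: {ν, γ, η} — 3.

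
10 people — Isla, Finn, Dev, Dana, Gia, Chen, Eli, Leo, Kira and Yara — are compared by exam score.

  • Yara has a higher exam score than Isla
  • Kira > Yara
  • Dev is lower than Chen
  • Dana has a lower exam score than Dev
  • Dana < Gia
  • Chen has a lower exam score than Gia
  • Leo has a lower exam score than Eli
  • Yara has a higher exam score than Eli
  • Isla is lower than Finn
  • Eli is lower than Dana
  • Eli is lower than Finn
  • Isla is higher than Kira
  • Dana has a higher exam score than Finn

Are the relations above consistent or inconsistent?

We have Isla < Yara stated directly, yet also Yara < Kira < Isla by chaining the others — so Yara < Isla. Contradiction.

inconsistent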